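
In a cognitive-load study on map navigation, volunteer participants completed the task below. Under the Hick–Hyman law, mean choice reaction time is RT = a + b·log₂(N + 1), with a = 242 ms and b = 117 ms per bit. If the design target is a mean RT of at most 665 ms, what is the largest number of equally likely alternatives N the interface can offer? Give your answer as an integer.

Set 242 + 117·log₂(N + 1) ≤ 665.
log₂(N + 1) ≤ (665 − 242) / 117 = 3.6154.
N + 1 ≤ 2^3.6154 = 12.2559.
N ≤ 11.2559, so the largest integer N is 11.

11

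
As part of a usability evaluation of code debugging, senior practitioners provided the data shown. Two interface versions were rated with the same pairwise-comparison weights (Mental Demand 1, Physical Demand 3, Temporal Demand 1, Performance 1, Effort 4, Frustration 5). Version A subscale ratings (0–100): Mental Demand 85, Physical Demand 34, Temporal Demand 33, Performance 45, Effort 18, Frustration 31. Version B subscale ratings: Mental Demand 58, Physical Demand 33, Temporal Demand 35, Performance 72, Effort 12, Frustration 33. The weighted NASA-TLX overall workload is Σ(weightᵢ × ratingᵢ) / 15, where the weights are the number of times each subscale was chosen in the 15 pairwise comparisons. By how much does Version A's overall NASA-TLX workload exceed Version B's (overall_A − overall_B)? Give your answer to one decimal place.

1.0

Version A weighted sum = 1·85 + 3·34 + 1·33 + 1·45 + 4·18 + 5·31 = 85 + 102 + 33 + 45 + 72 + 155 = 492; overall_A = 492/15 = 32.8000.
Version B weighted sum = 1·58 + 3·33 + 1·35 + 1·72 + 4·12 + 5·33 = 58 + 99 + 35 + 72 + 48 + 165 = 477; overall_B = 477/15 = 31.8000.
Difference = 32.8000 − 31.8000 = 1.0000 ≈ 1.0.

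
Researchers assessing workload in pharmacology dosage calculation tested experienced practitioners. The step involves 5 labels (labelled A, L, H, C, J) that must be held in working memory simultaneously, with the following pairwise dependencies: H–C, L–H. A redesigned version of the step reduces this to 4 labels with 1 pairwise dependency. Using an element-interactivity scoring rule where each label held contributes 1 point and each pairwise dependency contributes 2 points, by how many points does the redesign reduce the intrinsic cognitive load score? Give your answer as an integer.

Original: 5 × 1 + 2 × 2 = 5 + 4 = 9.
Redesigned: 4 × 1 + 1 × 2 = 4 + 2 = 6.
Reduction = 9 − 6 = 3.

3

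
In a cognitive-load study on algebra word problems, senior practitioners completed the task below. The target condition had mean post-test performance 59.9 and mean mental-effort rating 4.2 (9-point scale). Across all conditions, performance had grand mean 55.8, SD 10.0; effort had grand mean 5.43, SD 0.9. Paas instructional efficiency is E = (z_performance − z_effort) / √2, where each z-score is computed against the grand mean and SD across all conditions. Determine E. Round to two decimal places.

1.26

z_performance = (59.9 − 55.8) / 10.0 = 4.1000 / 10.0 = 0.4100.
z_effort = (4.2 − 5.43) / 0.9 = -1.2300 / 0.9 = -1.3667.
z_P − z_E = 0.4100 − (-1.3667) = 1.7767.
E = 1.7767 / √2 = 1.7767 / 1.41421 = 1.2563 ≈ 1.26.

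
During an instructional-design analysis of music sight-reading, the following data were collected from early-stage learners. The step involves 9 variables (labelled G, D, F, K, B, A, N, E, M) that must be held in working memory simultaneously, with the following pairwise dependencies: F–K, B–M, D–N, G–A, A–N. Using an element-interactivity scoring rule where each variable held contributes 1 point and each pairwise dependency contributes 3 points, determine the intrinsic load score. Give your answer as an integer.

Count of variables held simultaneously: 9.
Count of pairwise dependencies listed: 5.
Element contribution: 9 × 1 = 9.
Interaction contribution: 5 × 3 = 15.
Intrinsic load = 9 + 15 = 24.

24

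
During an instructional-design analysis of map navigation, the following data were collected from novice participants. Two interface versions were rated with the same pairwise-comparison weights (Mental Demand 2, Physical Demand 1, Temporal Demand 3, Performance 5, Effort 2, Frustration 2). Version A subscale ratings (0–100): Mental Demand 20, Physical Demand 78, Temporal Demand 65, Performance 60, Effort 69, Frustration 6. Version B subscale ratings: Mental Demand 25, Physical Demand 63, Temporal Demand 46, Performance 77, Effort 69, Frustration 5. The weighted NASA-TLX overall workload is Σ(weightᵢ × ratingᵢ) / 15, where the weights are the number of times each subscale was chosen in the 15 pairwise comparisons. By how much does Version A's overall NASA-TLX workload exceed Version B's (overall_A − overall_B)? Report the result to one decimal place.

Version A weighted sum = 2·20 + 1·78 + 3·65 + 5·60 + 2·69 + 2·6 = 40 + 78 + 195 + 300 + 138 + 12 = 763; overall_A = 763/15 = 50.8667.
Version B weighted sum = 2·25 + 1·63 + 3·46 + 5·77 + 2·69 + 2·5 = 50 + 63 + 138 + 385 + 138 + 10 = 784; overall_B = 784/15 = 52.2667.
Difference = 50.8667 − 52.2667 = -1.4000 ≈ -1.4.

-1.4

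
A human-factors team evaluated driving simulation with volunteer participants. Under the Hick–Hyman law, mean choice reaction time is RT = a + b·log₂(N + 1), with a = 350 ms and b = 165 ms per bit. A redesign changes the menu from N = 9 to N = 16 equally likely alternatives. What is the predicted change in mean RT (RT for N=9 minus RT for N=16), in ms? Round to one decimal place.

RT(9) = 350 + 165·log₂(10) = 350 + 165·3.3219 = 898.1135 ms.
RT(16) = 350 + 165·log₂(17) = 350 + 165·4.0875 = 1024.4375 ms.
Difference = 898.1135 − 1024.4375 = -126.3240 ≈ -126.3 ms.

-126.3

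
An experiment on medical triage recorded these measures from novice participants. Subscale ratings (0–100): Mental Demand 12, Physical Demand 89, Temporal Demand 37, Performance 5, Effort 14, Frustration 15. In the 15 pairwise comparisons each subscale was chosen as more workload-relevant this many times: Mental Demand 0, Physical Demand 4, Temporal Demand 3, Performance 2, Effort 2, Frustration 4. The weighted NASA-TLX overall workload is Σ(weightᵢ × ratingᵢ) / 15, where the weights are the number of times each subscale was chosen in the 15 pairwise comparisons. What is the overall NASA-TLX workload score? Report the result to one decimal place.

The tallies are the weights (they sum to 15).
Weighted sum = 0·12 + 4·89 + 3·37 + 2·5 + 2·14 + 4·15
            = 0 + 356 + 111 + 10 + 28 + 60 = 565.
Overall workload = 565 / 15 = 37.6667 ≈ 37.7.

37.7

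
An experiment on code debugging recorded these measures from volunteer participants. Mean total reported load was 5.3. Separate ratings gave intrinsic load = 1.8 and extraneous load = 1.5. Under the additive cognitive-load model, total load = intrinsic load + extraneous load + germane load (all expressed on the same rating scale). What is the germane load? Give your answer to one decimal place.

2.0

germane load = total − intrinsic − extraneous
             = 5.3 − 1.8 − 1.5 = 2.0.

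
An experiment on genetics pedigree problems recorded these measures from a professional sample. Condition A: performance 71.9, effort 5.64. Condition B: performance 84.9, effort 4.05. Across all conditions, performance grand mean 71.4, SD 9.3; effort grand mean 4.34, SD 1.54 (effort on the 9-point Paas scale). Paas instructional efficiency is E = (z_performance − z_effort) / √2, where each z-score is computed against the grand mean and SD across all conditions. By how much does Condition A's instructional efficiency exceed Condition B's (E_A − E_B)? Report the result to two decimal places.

-1.72

Condition A: z_P = (71.9 − 71.4)/9.3 = 0.0538; z_E = (5.64 − 4.34)/1.54 = 0.8442; E_A = (0.0538 − 0.8442)/√2 = -0.5589.
Condition B: z_P = (84.9 − 71.4)/9.3 = 1.4516; z_E = (4.05 − 4.34)/1.54 = -0.1883; E_B = (1.4516 − (-0.1883))/√2 = 1.1596.
E_A − E_B = -0.5589 − 1.1596 = -1.7185 ≈ -1.72.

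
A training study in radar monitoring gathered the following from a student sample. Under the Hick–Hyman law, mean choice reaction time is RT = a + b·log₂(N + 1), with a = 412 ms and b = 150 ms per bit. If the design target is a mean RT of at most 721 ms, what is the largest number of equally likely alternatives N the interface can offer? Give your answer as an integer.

Set 412 + 150·log₂(N + 1) ≤ 721.
log₂(N + 1) ≤ (721 − 412) / 150 = 2.0600.
N + 1 ≤ 2^2.0600 = 4.1699.
N ≤ 3.1699, so the largest integer N is 3.

3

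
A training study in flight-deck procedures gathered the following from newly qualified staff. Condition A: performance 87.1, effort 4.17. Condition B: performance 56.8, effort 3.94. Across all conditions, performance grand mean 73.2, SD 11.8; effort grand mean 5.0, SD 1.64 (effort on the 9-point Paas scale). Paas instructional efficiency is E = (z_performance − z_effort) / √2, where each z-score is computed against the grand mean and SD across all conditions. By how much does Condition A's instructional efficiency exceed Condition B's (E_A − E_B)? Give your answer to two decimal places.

Condition A: z_P = (87.1 − 73.2)/11.8 = 1.1780; z_E = (4.17 − 5.0)/1.64 = -0.5061; E_A = (1.1780 − (-0.5061))/√2 = 1.1908.
Condition B: z_P = (56.8 − 73.2)/11.8 = -1.3898; z_E = (3.94 − 5.0)/1.64 = -0.6463; E_B = (-1.3898 − (-0.6463))/√2 = -0.5257.
E_A − E_B = 1.1908 − (-0.5257) = 1.7165 ≈ 1.72.

1.72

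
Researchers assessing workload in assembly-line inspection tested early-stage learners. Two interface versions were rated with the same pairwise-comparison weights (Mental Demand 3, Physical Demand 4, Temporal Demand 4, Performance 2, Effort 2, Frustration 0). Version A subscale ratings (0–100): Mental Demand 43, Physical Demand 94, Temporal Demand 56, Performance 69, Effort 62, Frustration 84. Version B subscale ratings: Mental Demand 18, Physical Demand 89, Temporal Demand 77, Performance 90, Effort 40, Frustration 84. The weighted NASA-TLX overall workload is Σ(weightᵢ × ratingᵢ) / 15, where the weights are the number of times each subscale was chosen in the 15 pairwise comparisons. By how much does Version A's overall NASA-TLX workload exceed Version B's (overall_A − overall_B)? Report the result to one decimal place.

0.9

Version A weighted sum = 3·43 + 4·94 + 4·56 + 2·69 + 2·62 + 0·84 = 129 + 376 + 224 + 138 + 124 + 0 = 991; overall_A = 991/15 = 66.0667.
Version B weighted sum = 3·18 + 4·89 + 4·77 + 2·90 + 2·40 + 0·84 = 54 + 356 + 308 + 180 + 80 + 0 = 978; overall_B = 978/15 = 65.2000.
Difference = 66.0667 − 65.2000 = 0.8667 ≈ 0.9.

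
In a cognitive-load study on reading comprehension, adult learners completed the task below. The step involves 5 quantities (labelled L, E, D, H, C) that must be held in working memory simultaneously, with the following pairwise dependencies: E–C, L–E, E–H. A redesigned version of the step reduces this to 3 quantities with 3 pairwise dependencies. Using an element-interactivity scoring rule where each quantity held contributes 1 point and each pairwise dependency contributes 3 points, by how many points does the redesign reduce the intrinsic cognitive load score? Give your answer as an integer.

2

Original: 5 × 1 + 3 × 3 = 5 + 9 = 14.
Redesigned: 3 × 1 + 3 × 3 = 3 + 9 = 12.
Reduction = 14 − 12 = 2.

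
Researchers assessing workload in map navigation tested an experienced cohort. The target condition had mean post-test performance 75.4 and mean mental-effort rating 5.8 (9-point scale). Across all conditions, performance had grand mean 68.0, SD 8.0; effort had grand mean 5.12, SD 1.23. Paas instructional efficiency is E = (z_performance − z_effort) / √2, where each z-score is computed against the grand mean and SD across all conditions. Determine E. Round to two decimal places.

0.26

z_performance = (75.4 − 68.0) / 8.0 = 7.4000 / 8.0 = 0.9250.
z_effort = (5.8 − 5.12) / 1.23 = 0.6800 / 1.23 = 0.5528.
z_P − z_E = 0.9250 − 0.5528 = 0.3722.
E = 0.3722 / √2 = 0.3722 / 1.41421 = 0.2632 ≈ 0.26.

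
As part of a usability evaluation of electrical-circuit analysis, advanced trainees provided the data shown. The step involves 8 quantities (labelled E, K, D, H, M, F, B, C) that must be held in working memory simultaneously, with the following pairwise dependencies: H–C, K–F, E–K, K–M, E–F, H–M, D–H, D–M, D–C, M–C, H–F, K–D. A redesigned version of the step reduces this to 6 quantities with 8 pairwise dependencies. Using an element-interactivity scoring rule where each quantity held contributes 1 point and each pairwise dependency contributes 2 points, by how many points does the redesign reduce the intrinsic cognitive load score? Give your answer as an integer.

Original: 8 × 1 + 12 × 2 = 8 + 24 = 32.
Redesigned: 6 × 1 + 8 × 2 = 6 + 16 = 22.
Reduction = 32 − 22 = 10.

10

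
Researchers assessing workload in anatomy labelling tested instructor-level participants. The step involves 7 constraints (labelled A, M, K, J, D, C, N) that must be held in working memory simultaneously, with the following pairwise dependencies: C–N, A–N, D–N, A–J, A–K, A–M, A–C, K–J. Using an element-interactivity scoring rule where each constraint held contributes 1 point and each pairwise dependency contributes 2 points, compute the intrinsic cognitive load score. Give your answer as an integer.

Count of constraints held simultaneously: 7.
Count of pairwise dependencies listed: 8.
Element contribution: 7 × 1 = 7.
Interaction contribution: 8 × 2 = 16.
Intrinsic load = 7 + 16 = 23.

23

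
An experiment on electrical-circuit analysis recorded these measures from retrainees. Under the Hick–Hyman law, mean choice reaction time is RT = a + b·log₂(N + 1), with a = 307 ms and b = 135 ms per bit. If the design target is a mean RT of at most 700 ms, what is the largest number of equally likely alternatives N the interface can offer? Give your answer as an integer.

6

Set 307 + 135·log₂(N + 1) ≤ 700.
log₂(N + 1) ≤ (700 − 307) / 135 = 2.9111.
N + 1 ≤ 2^2.9111 = 7.5219.
N ≤ 6.5219, so the largest integer N is 6.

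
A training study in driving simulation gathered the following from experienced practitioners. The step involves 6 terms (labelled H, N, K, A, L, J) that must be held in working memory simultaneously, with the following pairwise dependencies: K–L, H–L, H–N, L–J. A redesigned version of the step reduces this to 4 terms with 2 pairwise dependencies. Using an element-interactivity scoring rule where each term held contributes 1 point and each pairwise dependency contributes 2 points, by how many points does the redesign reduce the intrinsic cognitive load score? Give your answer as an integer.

6

Original: 6 × 1 + 4 × 2 = 6 + 8 = 14.
Redesigned: 4 × 1 + 2 × 2 = 4 + 4 = 8.
Reduction = 14 − 8 = 6.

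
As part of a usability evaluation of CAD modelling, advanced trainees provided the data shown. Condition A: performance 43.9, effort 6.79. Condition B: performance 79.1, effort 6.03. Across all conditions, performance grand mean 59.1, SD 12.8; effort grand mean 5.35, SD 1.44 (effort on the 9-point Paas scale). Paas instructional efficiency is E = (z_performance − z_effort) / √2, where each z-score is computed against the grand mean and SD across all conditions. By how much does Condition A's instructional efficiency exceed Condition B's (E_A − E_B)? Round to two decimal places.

Condition A: z_P = (43.9 − 59.1)/12.8 = -1.1875; z_E = (6.79 − 5.35)/1.44 = 1.0000; E_A = (-1.1875 − 1.0000)/√2 = -1.5468.
Condition B: z_P = (79.1 − 59.1)/12.8 = 1.5625; z_E = (6.03 − 5.35)/1.44 = 0.4722; E_B = (1.5625 − 0.4722)/√2 = 0.7710.
E_A − E_B = -1.5468 − 0.7710 = -2.3178 ≈ -2.32.

-2.32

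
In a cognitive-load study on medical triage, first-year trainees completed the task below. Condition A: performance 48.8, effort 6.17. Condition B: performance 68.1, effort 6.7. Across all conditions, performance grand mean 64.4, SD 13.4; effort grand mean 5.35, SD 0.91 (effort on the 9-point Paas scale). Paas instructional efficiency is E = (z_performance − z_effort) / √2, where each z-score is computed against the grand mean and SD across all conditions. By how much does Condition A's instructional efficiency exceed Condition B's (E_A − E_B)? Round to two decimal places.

-0.61

Condition A: z_P = (48.8 − 64.4)/13.4 = -1.1642; z_E = (6.17 − 5.35)/0.91 = 0.9011; E_A = (-1.1642 − 0.9011)/√2 = -1.4604.
Condition B: z_P = (68.1 − 64.4)/13.4 = 0.2761; z_E = (6.7 − 5.35)/0.91 = 1.4835; E_B = (0.2761 − 1.4835)/√2 = -0.8538.
E_A − E_B = -1.4604 − (-0.8538) = -0.6066 ≈ -0.61.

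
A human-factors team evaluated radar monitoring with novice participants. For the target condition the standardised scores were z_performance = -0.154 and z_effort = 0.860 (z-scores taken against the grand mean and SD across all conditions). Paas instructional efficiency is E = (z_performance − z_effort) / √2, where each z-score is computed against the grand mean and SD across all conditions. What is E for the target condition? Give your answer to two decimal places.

z_P − z_E = -0.154 − 0.860 = -1.0140.
E = -1.0140 / √2 = -1.0140 / 1.41421 = -0.7170 ≈ -0.72.

-0.72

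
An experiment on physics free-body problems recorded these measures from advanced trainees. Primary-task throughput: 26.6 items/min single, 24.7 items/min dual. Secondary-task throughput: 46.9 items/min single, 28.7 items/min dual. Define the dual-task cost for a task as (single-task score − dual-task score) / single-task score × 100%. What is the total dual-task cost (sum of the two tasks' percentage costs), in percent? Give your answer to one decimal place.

Primary cost = (26.6 − 24.7) / 26.6 × 100% = 7.1429%.
Secondary cost = (46.9 − 28.7) / 46.9 × 100% = 38.8060%.
Total = 7.1429% + 38.8060% = 45.9489% ≈ 45.9%.

45.9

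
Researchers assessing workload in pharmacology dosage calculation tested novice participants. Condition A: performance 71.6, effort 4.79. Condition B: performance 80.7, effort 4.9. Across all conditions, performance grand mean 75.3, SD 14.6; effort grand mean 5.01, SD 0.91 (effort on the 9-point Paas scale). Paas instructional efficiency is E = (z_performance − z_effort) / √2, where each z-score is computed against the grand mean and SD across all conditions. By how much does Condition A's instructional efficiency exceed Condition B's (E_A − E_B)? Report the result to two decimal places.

Condition A: z_P = (71.6 − 75.3)/14.6 = -0.2534; z_E = (4.79 − 5.01)/0.91 = -0.2418; E_A = (-0.2534 − (-0.2418))/√2 = -0.0082.
Condition B: z_P = (80.7 − 75.3)/14.6 = 0.3699; z_E = (4.9 − 5.01)/0.91 = -0.1209; E_B = (0.3699 − (-0.1209))/√2 = 0.3470.
E_A − E_B = -0.0082 − 0.3470 = -0.3552 ≈ -0.36.

-0.36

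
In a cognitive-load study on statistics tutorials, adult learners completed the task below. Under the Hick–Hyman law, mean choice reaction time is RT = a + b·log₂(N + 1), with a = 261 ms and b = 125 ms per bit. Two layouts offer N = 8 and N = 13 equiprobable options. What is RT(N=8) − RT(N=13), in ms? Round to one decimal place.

RT(8) = 261 + 125·log₂(9) = 261 + 125·3.1699 = 657.2375 ms.
RT(13) = 261 + 125·log₂(14) = 261 + 125·3.8074 = 736.9250 ms.
Difference = 657.2375 − 736.9250 = -79.6875 ≈ -79.7 ms.

-79.7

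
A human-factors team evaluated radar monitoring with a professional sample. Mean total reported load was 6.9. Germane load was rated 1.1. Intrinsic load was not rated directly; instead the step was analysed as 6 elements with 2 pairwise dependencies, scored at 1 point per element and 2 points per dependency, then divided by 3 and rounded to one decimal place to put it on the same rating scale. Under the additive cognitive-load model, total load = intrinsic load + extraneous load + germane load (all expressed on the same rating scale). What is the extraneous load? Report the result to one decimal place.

2.5

Intrinsic (element-interactivity): (6 × 1 + 2 × 2) / 3 = 10 / 3 = 3.3333 → 3.3.
extraneous load = total − intrinsic − germane
             = 6.9 − 3.3 − 1.1 = 2.5.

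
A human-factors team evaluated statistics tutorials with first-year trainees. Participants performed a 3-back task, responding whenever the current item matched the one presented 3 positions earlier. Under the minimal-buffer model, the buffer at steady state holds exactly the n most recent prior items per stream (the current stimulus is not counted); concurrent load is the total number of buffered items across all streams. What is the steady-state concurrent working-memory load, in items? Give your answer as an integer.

3

The buffer holds the 3 most recent prior items.
Steady-state concurrent load = 3 items.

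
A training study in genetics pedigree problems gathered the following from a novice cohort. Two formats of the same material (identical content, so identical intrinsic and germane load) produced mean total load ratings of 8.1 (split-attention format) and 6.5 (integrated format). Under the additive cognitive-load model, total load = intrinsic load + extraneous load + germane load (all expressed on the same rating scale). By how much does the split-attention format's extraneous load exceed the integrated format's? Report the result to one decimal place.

Intrinsic and germane load are equal across formats, so the difference in total load equals the difference in extraneous load.
Extraneous-load difference = 8.1 − 6.5 = 1.6.

1.6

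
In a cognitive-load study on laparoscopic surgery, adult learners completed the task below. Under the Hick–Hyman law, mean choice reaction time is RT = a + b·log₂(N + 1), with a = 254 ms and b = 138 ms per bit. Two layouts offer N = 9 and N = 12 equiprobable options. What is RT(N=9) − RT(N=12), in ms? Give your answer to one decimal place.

-52.2

RT(9) = 254 + 138·log₂(10) = 254 + 138·3.3219 = 712.4222 ms.
RT(12) = 254 + 138·log₂(13) = 254 + 138·3.7004 = 764.6552 ms.
Difference = 712.4222 − 764.6552 = -52.2330 ≈ -52.2 ms.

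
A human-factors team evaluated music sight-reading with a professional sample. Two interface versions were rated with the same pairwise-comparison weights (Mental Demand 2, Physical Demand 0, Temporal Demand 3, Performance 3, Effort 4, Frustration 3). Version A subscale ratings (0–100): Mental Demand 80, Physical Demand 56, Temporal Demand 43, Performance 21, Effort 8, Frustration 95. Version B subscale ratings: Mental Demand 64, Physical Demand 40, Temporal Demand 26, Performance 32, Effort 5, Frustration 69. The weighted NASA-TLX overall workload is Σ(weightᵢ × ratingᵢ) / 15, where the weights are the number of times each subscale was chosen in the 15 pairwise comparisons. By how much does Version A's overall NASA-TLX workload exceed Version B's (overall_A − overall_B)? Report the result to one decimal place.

9.3

Version A weighted sum = 2·80 + 0·56 + 3·43 + 3·21 + 4·8 + 3·95 = 160 + 0 + 129 + 63 + 32 + 285 = 669; overall_A = 669/15 = 44.6000.
Version B weighted sum = 2·64 + 0·40 + 3·26 + 3·32 + 4·5 + 3·69 = 128 + 0 + 78 + 96 + 20 + 207 = 529; overall_B = 529/15 = 35.2667.
Difference = 44.6000 − 35.2667 = 9.3333 ≈ 9.3.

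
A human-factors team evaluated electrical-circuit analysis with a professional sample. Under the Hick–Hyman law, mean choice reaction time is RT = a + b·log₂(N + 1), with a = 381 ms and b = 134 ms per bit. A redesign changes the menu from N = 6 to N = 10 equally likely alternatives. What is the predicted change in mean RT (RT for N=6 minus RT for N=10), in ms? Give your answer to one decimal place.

-87.4

RT(6) = 381 + 134·log₂(7) = 381 + 134·2.8074 = 757.1916 ms.
RT(10) = 381 + 134·log₂(11) = 381 + 134·3.4594 = 844.5596 ms.
Difference = 757.1916 − 844.5596 = -87.3680 ≈ -87.4 ms.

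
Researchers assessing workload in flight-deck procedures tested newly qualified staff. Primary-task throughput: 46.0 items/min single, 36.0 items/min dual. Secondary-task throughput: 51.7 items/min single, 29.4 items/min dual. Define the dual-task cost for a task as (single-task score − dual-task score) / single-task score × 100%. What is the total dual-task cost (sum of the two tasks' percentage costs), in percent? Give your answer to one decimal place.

64.9

Primary cost = (46.0 − 36.0) / 46.0 × 100% = 21.7391%.
Secondary cost = (51.7 − 29.4) / 51.7 × 100% = 43.1335%.
Total = 21.7391% + 43.1335% = 64.8726% ≈ 64.9%.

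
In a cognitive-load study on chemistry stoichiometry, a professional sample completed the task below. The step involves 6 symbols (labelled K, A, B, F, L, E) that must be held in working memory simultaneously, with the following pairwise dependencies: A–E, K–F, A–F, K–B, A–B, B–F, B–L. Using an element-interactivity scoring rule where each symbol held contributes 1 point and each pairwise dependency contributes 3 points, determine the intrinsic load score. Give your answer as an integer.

Count of symbols held simultaneously: 6.
Count of pairwise dependencies listed: 7.
Element contribution: 6 × 1 = 6.
Interaction contribution: 7 × 3 = 21.
Intrinsic load = 6 + 21 = 27.

27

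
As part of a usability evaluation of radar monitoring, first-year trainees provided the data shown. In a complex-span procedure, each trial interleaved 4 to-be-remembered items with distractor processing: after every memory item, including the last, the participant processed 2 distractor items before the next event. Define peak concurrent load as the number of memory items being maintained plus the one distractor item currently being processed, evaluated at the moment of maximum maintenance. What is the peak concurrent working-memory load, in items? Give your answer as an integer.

Maintenance is greatest during the distractor(s) after memory item 4: all 4 memory items are being held.
One distractor item is concurrently being processed.
Peak concurrent load = 4 + 1 = 5 items.

5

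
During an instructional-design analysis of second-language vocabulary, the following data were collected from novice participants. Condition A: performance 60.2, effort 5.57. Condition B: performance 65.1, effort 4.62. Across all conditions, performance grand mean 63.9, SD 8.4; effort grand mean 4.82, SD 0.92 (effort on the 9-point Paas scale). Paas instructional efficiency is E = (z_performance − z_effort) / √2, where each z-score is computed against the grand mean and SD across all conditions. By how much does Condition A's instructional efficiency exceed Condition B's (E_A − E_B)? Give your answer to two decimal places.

Condition A: z_P = (60.2 − 63.9)/8.4 = -0.4405; z_E = (5.57 − 4.82)/0.92 = 0.8152; E_A = (-0.4405 − 0.8152)/√2 = -0.8879.
Condition B: z_P = (65.1 − 63.9)/8.4 = 0.1429; z_E = (4.62 − 4.82)/0.92 = -0.2174; E_B = (0.1429 − (-0.2174))/√2 = 0.2548.
E_A − E_B = -0.8879 − 0.2548 = -1.1427 ≈ -1.14.

-1.14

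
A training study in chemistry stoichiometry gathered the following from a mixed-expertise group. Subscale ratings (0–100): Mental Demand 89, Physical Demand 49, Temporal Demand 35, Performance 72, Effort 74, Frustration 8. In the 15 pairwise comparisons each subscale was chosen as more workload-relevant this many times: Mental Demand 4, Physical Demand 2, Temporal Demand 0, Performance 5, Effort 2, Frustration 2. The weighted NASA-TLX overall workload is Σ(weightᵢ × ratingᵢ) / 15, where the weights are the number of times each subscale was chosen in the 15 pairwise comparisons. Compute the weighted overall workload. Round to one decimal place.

65.2

The tallies are the weights (they sum to 15).
Weighted sum = 4·89 + 2·49 + 0·35 + 5·72 + 2·74 + 2·8
            = 356 + 98 + 0 + 360 + 148 + 16 = 978.
Overall workload = 978 / 15 = 65.2000 ≈ 65.2.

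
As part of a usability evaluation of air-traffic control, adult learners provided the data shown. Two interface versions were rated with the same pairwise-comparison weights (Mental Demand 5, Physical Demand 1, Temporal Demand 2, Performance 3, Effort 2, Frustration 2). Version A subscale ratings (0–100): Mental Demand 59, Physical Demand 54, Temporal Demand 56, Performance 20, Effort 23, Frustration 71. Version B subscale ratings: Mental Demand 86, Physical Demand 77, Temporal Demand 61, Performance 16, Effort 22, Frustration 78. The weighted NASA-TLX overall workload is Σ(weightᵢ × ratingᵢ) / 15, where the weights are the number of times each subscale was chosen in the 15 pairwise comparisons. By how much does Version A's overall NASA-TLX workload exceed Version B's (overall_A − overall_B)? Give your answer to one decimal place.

-11.2

Version A weighted sum = 5·59 + 1·54 + 2·56 + 3·20 + 2·23 + 2·71 = 295 + 54 + 112 + 60 + 46 + 142 = 709; overall_A = 709/15 = 47.2667.
Version B weighted sum = 5·86 + 1·77 + 2·61 + 3·16 + 2·22 + 2·78 = 430 + 77 + 122 + 48 + 44 + 156 = 877; overall_B = 877/15 = 58.4667.
Difference = 47.2667 − 58.4667 = -11.2000 ≈ -11.2.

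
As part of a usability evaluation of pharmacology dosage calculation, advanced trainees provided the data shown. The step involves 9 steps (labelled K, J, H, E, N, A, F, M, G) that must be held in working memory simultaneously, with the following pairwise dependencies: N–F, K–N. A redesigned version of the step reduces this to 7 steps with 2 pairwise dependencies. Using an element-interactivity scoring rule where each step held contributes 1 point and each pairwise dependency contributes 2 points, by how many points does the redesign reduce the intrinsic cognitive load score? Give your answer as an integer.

Original: 9 × 1 + 2 × 2 = 9 + 4 = 13.
Redesigned: 7 × 1 + 2 × 2 = 7 + 4 = 11.
Reduction = 13 − 11 = 2.

2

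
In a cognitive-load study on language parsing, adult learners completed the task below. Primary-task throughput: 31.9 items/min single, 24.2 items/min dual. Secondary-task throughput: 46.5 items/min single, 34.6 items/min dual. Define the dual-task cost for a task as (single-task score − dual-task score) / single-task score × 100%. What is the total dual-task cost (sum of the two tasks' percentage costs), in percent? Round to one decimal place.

49.7

Primary cost = (31.9 − 24.2) / 31.9 × 100% = 24.1379%.
Secondary cost = (46.5 − 34.6) / 46.5 × 100% = 25.5914%.
Total = 24.1379% + 25.5914% = 49.7293% ≈ 49.7%.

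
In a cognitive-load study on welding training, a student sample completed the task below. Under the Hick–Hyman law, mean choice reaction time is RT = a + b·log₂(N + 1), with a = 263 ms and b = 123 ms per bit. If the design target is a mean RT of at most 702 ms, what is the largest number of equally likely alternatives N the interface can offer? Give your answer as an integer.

10

Set 263 + 123·log₂(N + 1) ≤ 702.
log₂(N + 1) ≤ (702 − 263) / 123 = 3.5691.
N + 1 ≤ 2^3.5691 = 11.8688.
N ≤ 10.8688, so the largest integer N is 10.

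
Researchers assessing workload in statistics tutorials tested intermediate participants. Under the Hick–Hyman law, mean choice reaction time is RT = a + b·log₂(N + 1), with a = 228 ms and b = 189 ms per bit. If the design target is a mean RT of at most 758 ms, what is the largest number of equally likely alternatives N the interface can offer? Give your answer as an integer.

Set 228 + 189·log₂(N + 1) ≤ 758.
log₂(N + 1) ≤ (758 − 228) / 189 = 2.8042.
N + 1 ≤ 2^2.8042 = 6.9847.
N ≤ 5.9847, so the largest integer N is 5.

5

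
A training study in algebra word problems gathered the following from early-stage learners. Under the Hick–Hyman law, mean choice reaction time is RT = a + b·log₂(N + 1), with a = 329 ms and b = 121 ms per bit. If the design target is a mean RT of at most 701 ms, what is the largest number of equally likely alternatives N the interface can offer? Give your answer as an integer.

7

Set 329 + 121·log₂(N + 1) ≤ 701.
log₂(N + 1) ≤ (701 − 329) / 121 = 3.0744.
N + 1 ≤ 2^3.0744 = 8.4234.
N ≤ 7.4234, so the largest integer N is 7.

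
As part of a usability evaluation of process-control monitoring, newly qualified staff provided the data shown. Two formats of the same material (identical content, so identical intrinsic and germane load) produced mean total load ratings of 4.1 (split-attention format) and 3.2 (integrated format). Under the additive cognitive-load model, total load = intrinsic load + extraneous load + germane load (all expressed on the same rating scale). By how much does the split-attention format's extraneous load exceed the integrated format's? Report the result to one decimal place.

Intrinsic and germane load are equal across formats, so the difference in total load equals the difference in extraneous load.
Extraneous-load difference = 4.1 − 3.2 = 0.9.

0.9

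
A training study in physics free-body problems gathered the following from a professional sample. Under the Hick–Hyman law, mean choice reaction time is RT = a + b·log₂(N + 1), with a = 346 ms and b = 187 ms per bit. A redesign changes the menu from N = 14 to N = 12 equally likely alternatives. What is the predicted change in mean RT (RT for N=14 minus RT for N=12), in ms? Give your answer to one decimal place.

RT(14) = 346 + 187·log₂(15) = 346 + 187·3.9069 = 1076.5903 ms.
RT(12) = 346 + 187·log₂(13) = 346 + 187·3.7004 = 1037.9748 ms.
Difference = 1076.5903 − 1037.9748 = 38.6155 ≈ 38.6 ms.

38.6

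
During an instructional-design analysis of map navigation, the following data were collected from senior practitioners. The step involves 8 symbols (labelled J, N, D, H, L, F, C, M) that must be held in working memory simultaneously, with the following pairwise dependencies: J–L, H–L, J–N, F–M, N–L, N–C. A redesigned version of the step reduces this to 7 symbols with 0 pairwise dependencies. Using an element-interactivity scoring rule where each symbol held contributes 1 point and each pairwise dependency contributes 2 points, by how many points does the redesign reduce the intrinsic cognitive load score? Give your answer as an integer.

13

Original: 8 × 1 + 6 × 2 = 8 + 12 = 20.
Redesigned: 7 × 1 + 0 × 2 = 7 + 0 = 7.
Reduction = 20 − 7 = 13.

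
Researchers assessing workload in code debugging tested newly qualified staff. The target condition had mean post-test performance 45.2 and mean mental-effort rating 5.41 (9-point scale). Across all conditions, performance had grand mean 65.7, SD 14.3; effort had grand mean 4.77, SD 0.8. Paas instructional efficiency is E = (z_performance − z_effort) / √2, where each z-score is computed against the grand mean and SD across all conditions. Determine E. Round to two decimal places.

-1.58

z_performance = (45.2 − 65.7) / 14.3 = -20.5000 / 14.3 = -1.4336.
z_effort = (5.41 − 4.77) / 0.8 = 0.6400 / 0.8 = 0.8000.
z_P − z_E = -1.4336 − 0.8000 = -2.2336.
E = -2.2336 / √2 = -2.2336 / 1.41421 = -1.5794 ≈ -1.58.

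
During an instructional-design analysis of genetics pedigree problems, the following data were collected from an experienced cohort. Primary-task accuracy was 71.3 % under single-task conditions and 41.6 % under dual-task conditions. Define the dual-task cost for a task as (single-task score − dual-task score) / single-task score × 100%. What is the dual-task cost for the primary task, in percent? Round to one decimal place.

41.7

Cost = (71.3 − 41.6) / 71.3 × 100%
     = 29.7000 / 71.3 × 100% = 41.6550%.
≈ 41.7%.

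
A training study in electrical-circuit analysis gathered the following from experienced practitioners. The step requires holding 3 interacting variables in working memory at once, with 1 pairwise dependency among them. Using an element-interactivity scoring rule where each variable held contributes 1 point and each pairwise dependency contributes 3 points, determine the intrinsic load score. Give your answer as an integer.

6

Element contribution: 3 × 1 = 3.
Interaction contribution: 1 × 3 = 3.
Intrinsic load = 3 + 3 = 6.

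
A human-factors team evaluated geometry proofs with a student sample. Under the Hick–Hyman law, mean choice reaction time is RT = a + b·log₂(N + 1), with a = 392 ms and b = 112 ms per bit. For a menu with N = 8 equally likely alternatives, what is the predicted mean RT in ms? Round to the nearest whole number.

log₂(8 + 1) = log₂(9) = 3.1699.
RT = 392 + 112 × 3.1699 = 392 + 355.0288 = 747.0288 ms.
≈ 747 ms.

747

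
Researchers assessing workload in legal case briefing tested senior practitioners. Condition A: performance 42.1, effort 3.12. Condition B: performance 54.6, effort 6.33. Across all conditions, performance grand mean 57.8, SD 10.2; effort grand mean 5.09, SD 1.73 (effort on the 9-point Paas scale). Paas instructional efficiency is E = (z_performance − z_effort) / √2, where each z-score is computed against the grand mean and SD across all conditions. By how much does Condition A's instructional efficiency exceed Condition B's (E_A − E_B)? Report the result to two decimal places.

Condition A: z_P = (42.1 − 57.8)/10.2 = -1.5392; z_E = (3.12 − 5.09)/1.73 = -1.1387; E_A = (-1.5392 − (-1.1387))/√2 = -0.2832.
Condition B: z_P = (54.6 − 57.8)/10.2 = -0.3137; z_E = (6.33 − 5.09)/1.73 = 0.7168; E_B = (-0.3137 − 0.7168)/√2 = -0.7287.
E_A − E_B = -0.2832 − (-0.7287) = 0.4455 ≈ 0.45.

0.45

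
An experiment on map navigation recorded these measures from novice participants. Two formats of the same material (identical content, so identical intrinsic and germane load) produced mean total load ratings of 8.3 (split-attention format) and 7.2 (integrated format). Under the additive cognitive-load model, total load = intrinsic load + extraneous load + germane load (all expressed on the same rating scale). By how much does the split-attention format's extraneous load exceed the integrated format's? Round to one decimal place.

Intrinsic and germane load are equal across formats, so the difference in total load equals the difference in extraneous load.
Extraneous-load difference = 8.3 − 7.2 = 1.1.

1.1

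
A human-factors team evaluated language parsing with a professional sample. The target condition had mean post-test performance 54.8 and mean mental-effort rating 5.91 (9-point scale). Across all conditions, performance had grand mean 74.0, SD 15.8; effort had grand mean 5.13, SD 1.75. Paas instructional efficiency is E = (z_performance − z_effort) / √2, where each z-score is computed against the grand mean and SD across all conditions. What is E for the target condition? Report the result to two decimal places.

z_performance = (54.8 − 74.0) / 15.8 = -19.2000 / 15.8 = -1.2152.
z_effort = (5.91 − 5.13) / 1.75 = 0.7800 / 1.75 = 0.4457.
z_P − z_E = -1.2152 − 0.4457 = -1.6609.
E = -1.6609 / √2 = -1.6609 / 1.41421 = -1.1744 ≈ -1.17.

-1.17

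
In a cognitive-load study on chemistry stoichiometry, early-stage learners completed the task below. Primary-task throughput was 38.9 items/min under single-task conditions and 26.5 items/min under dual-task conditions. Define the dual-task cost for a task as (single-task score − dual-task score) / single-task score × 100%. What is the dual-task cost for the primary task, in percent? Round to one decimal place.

Cost = (38.9 − 26.5) / 38.9 × 100%
     = 12.4000 / 38.9 × 100% = 31.8766%.
≈ 31.9%.

31.9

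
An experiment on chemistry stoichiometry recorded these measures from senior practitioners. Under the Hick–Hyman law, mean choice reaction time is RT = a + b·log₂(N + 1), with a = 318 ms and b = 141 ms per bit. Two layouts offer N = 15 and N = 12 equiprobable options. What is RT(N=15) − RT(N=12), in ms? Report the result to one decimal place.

RT(15) = 318 + 141·log₂(16) = 318 + 141·4.0000 = 882.0000 ms.
RT(12) = 318 + 141·log₂(13) = 318 + 141·3.7004 = 839.7564 ms.
Difference = 882.0000 − 839.7564 = 42.2436 ≈ 42.2 ms.

42.2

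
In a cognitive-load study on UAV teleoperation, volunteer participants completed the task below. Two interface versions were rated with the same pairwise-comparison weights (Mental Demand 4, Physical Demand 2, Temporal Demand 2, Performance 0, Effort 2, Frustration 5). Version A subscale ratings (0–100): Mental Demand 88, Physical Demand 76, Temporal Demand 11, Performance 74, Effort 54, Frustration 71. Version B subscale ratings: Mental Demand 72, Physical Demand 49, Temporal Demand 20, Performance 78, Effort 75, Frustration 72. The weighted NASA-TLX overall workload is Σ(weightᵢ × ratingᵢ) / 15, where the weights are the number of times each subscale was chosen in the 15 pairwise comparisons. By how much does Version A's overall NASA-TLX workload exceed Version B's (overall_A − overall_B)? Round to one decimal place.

3.5

Version A weighted sum = 4·88 + 2·76 + 2·11 + 0·74 + 2·54 + 5·71 = 352 + 152 + 22 + 0 + 108 + 355 = 989; overall_A = 989/15 = 65.9333.
Version B weighted sum = 4·72 + 2·49 + 2·20 + 0·78 + 2·75 + 5·72 = 288 + 98 + 40 + 0 + 150 + 360 = 936; overall_B = 936/15 = 62.4000.
Difference = 65.9333 − 62.4000 = 3.5333 ≈ 3.5.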